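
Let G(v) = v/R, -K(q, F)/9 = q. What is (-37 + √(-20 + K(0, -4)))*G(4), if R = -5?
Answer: 148/5 - 8*I*√5/5 ≈ 29.6 - 3.5777*I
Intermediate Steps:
K(q, F) = -9*q
G(v) = -v/5 (G(v) = v/(-5) = v*(-⅕) = -v/5)
(-37 + √(-20 + K(0, -4)))*G(4) = (-37 + √(-20 - 9*0))*(-⅕*4) = (-37 + √(-20 + 0))*(-⅘) = (-37 + √(-20))*(-⅘) = (-37 + 2*I*√5)*(-⅘) = 148/5 - 8*I*√5/5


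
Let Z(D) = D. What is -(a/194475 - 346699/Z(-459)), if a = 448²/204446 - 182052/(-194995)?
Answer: -447988863313587837283/593099159731662375 ≈ -755.34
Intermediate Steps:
a = 38178039836/19932973885 (a = 200704*(1/204446) - 182052*(-1/194995) = 100352/102223 + 182052/194995 = 38178039836/19932973885 ≈ 1.9153)
-(a/194475 - 346699/Z(-459)) = -((38178039836/19932973885)/194475 - 346699/(-459)) = -((38178039836/19932973885)*(1/194475) - 346699*(-1/459)) = -(38178039836/3876465096285375 + 346699/459) = -1*447988863313587837283/593099159731662375 = -447988863313587837283/593099159731662375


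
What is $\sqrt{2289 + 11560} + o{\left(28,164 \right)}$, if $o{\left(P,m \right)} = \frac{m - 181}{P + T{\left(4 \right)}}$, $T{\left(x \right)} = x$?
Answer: $- \frac{17}{32} + \sqrt{13849} \approx 117.15$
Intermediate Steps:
$o{\left(P,m \right)} = \frac{-181 + m}{4 + P}$ ($o{\left(P,m \right)} = \frac{m - 181}{P + 4} = \frac{-181 + m}{4 + P}$)
$\sqrt{2289 + 11560} + o{\left(28,164 \right)} = \sqrt{2289 + 11560} + \frac{-181 + 164}{4 + 28} = \sqrt{13849} + \frac{1}{32} \left(-17\right) = \sqrt{13849} - \frac{17}{32} = - \frac{17}{32} + \sqrt{13849}$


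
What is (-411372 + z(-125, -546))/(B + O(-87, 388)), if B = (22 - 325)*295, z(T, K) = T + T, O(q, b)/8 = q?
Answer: 411622/90081 ≈ 4.5695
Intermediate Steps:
O(q, b) = 8*q
z(T, K) = 2*T
B = -89385 (B = -303*295 = -89385)
(-411372 + z(-125, -546))/(B + O(-87, 388)) = (-411372 + 2*(-125))/(-89385 + 8*(-87)) = (-411372 - 250)/(-89385 - 696) = -411622/(-90081) = -411622*(-1/90081) = 411622/90081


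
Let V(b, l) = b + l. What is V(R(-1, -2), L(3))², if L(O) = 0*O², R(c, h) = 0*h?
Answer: 0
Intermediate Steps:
R(c, h) = 0
L(O) = 0
V(R(-1, -2), L(3))² = (0 + 0)² = 0² = 0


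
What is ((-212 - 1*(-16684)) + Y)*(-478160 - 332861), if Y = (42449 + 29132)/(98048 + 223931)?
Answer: -4301419919462049/321979 ≈ -1.3359e+10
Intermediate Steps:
Y = 71581/321979 ≈ 0.22232
((-212 - 1*(-16684)) + Y)*(-478160 - 332861) = ((-212 - 1*(-16684)) + 71581/321979)*(-478160 - 332861) = ((-212 + 16684) + 71581/321979)*(-811021) = (16472 + 71581/321979)*(-811021) = (5303709669/321979)*(-811021) = -4301419919462049/321979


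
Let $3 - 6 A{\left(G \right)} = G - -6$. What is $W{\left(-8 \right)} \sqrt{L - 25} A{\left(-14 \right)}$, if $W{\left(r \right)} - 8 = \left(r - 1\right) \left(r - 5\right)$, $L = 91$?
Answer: $\frac{1375 \sqrt{66}}{6} \approx 1861.8$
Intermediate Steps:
$A{\left(G \right)} = - \frac{1}{2} - \frac{G}{6}$ ($A{\left(G \right)} = \frac{1}{2} - \frac{G - -6}{6} = \frac{1}{2} - \frac{G + 6}{6} = \frac{1}{2} - \frac{6 + G}{6} = \frac{1}{2} - \left(1 + \frac{G}{6}\right) = - \frac{1}{2} - \frac{G}{6}$)
$W{\left(r \right)} = 8 + \left(-1 + r\right) \left(-5 + r\right)$ ($W{\left(r \right)} = 8 + \left(r - 1\right) \left(r - 5\right) = 8 + \left(-1 + r\right) \left(-5 + r\right)$)
$W{\left(-8 \right)} \sqrt{L - 25} A{\left(-14 \right)} = \left(13 + \left(-8\right)^{2} - -48\right) \sqrt{91 - 25} \left(- \frac{1}{2} - - \frac{7}{3}\right) = \left(13 + 64 + 48\right) \sqrt{66} \left(- \frac{1}{2} + \frac{7}{3}\right) = 125 \sqrt{66} \cdot \frac{11}{6} = \frac{1375 \sqrt{66}}{6}$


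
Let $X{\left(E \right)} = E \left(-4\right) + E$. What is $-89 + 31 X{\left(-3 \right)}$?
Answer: $190$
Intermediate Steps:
$X{\left(E \right)} = - 3 E$ ($X{\left(E \right)} = - 4 E + E = - 3 E$)
$-89 + 31 X{\left(-3 \right)} = -89 + 31 \left(\left(-3\right) \left(-3\right)\right) = -89 + 31 \cdot 9 = -89 + 279 = 190$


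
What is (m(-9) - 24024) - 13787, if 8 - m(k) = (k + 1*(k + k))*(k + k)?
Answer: -38289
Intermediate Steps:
m(k) = 8 - 6*k² (m(k) = 8 - (k + 1*(k + k))*(k + k) = 8 - (k + 1*(2*k))*2*k = 8 - (k + 2*k)*2*k = 8 - 3*k*2*k = 8 - 6*k²)
(m(-9) - 24024) - 13787 = ((8 - 6*(-9)²) - 24024) - 13787 = ((8 - 6*81) - 24024) - 13787 = ((8 - 486) - 24024) - 13787 = (-478 - 24024) - 13787 = -24502 - 13787 = -38289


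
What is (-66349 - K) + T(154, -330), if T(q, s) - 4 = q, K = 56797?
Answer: -122988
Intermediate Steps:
T(q, s) = 4 + q
(-66349 - K) + T(154, -330) = (-66349 - 1*56797) + (4 + 154) = (-66349 - 56797) + 158 = -123146 + 158 = -122988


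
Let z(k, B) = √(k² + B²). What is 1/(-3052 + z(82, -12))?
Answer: -763/2326959 - √1717/4653918 ≈ -0.00033680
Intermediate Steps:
z(k, B) = √(B² + k²)
1/(-3052 + z(82, -12)) = 1/(-3052 + √((-12)² + 82²)) = 1/(-3052 + √(144 + 6724)) = 1/(-3052 + √6868) = 1/(-3052 + 2*√1717)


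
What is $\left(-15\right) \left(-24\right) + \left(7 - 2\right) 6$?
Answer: $390$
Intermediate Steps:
$\left(-15\right) \left(-24\right) + \left(7 - 2\right) 6 = 360 + 5 \cdot 6 = 360 + 30 = 390$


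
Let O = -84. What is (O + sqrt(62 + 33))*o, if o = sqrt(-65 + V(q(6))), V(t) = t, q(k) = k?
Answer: I*sqrt(59)*(-84 + sqrt(95)) ≈ -570.35*I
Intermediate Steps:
o = I*sqrt(59) (o = sqrt(-65 + 6) = sqrt(-59) = I*sqrt(59) ≈ 7.6811*I)
(O + sqrt(62 + 33))*o = (-84 + sqrt(62 + 33))*(I*sqrt(59)) = (-84 + sqrt(95))*(I*sqrt(59)) = I*sqrt(59)*(-84 + sqrt(95))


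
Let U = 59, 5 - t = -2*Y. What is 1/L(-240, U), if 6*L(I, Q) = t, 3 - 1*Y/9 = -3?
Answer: 6/113 ≈ 0.053097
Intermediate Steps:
Y = 54 (Y = 27 - 9*(-3) = 27 + 27 = 54)
t = 113 (t = 5 - (-2)*54 = 5 - 1*(-108) = 5 + 108 = 113)
L(I, Q) = 113/6 (L(I, Q) = (⅙)*113 = 113/6)
1/L(-240, U) = 1/(113/6) = 6/113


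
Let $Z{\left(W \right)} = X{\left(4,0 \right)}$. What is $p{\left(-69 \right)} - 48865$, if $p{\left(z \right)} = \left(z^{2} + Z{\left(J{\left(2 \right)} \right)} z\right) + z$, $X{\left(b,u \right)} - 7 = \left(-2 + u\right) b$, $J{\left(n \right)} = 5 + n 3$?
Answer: $-44104$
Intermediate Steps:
$J{\left(n \right)} = 5 + 3 n$
$X{\left(b,u \right)} = 7 + b \left(-2 + u\right)$ ($X{\left(b,u \right)} = 7 + \left(-2 + u\right) b = 7 + b \left(-2 + u\right)$)
$Z{\left(W \right)} = -1$ ($Z{\left(W \right)} = 7 - 8 + 4 \cdot 0 = 7 - 8 + 0 = -1$)
$p{\left(z \right)} = z^{2}$ ($p{\left(z \right)} = \left(z^{2} - z\right) + z = z^{2}$)
$p{\left(-69 \right)} - 48865 = \left(-69\right)^{2} - 48865 = 4761 - 48865 = -44104$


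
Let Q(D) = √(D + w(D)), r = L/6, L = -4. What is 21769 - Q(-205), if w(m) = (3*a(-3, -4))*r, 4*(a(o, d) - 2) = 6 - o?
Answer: 21769 - I*√854/2 ≈ 21769.0 - 14.612*I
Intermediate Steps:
a(o, d) = 7/2 - o/4 (a(o, d) = 2 + (6 - o)/4 = 2 + (3/2 - o/4) = 7/2 - o/4)
r = -⅔ (r = -4/6 = -4*⅙ = -⅔ ≈ -0.66667)
w(m) = -17/2 (w(m) = (3*(7/2 - ¼*(-3)))*(-⅔) = (3*(7/2 + ¾))*(-⅔) = (3*(17/4))*(-⅔) = (51/4)*(-⅔) = -17/2)
Q(D) = √(-17/2 + D) (Q(D) = √(D - 17/2) = √(-17/2 + D))
21769 - Q(-205) = 21769 - √(-34 + 4*(-205))/2 = 21769 - √(-34 - 820)/2 = 21769 - √(-854)/2 = 21769 - I*√854/2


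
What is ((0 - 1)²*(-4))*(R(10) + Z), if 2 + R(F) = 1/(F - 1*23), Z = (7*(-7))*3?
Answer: 7752/13 ≈ 596.31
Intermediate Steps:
Z = -147 (Z = -49*3 = -147)
R(F) = -2 + 1/(-23 + F) (R(F) = -2 + 1/(F - 1*23) = -2 + 1/(F - 23) = -2 + 1/(-23 + F))
((0 - 1)²*(-4))*(R(10) + Z) = ((0 - 1)²*(-4))*((47 - 2*10)/(-23 + 10) - 147) = ((-1)²*(-4))*((47 - 20)/(-13) - 147) = (1*(-4))*(-1/13*27 - 147) = -4*(-27/13 - 147) = -4*(-1938/13) = 7752/13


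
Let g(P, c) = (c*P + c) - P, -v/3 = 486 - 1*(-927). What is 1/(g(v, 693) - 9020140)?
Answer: -1/11952835 ≈ -8.3662e-8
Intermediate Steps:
v = -4239 (v = -3*(486 - 1*(-927)) = -3*(486 + 927) = -3*1413 = -4239)
g(P, c) = c - P + P*c (g(P, c) = (P*c + c) - P = (c + P*c) - P = c - P + P*c)
1/(g(v, 693) - 9020140) = 1/((693 - 1*(-4239) - 4239*693) - 9020140) = 1/((693 + 4239 - 2937627) - 9020140) = 1/(-2932695 - 9020140) = 1/(-11952835) = -1/11952835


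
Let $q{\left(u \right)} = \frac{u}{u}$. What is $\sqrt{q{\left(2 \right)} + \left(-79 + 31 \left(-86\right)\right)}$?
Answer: $14 i \sqrt{14} \approx 52.383 i$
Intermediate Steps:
$q{\left(u \right)} = 1$
$\sqrt{q{\left(2 \right)} + \left(-79 + 31 \left(-86\right)\right)} = \sqrt{1 + \left(-79 + 31 \left(-86\right)\right)} = \sqrt{1 - 2745} = \sqrt{-2744} = 14 i \sqrt{14}$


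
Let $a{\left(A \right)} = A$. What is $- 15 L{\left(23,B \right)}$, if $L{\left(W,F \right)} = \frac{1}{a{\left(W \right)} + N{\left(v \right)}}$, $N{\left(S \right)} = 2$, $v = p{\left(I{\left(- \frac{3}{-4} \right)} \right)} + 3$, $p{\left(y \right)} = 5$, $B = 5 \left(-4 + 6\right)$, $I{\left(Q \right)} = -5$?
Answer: $- \frac{3}{5} \approx -0.6$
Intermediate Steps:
$B = 10$ ($B = 5 \cdot 2 = 10$)
$v = 8$ ($v = 5 + 3 = 8$)
$L{\left(W,F \right)} = \frac{1}{2 + W}$ ($L{\left(W,F \right)} = \frac{1}{W + 2} = \frac{1}{2 + W}$)
$- 15 L{\left(23,B \right)} = - \frac{15}{2 + 23} = - \frac{15}{25} = \left(-15\right) \frac{1}{25} = - \frac{3}{5}$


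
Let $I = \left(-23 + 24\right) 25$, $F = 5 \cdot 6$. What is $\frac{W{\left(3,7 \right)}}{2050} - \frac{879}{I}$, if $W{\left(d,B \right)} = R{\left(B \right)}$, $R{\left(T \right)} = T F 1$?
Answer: $- \frac{35934}{1025} \approx -35.058$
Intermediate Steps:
$F = 30$
$R{\left(T \right)} = 30 T$ ($R{\left(T \right)} = T 30 \cdot 1 = 30 T 1 = 30 T$)
$W{\left(d,B \right)} = 30 B$
$I = 25$ ($I = 1 \cdot 25 = 25$)
$\frac{W{\left(3,7 \right)}}{2050} - \frac{879}{I} = \frac{30 \cdot 7}{2050} - \frac{879}{25} = 210 \cdot \frac{1}{2050} - \frac{879}{25} = \frac{21}{205} - \frac{879}{25} = - \frac{35934}{1025}$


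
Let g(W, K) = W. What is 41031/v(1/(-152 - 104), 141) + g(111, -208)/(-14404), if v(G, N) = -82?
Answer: -295509813/590564 ≈ -500.39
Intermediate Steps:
41031/v(1/(-152 - 104), 141) + g(111, -208)/(-14404) = 41031/(-82) + 111/(-14404) = 41031*(-1/82) + 111*(-1/14404) = -41031/82 - 111/14404 = -295509813/590564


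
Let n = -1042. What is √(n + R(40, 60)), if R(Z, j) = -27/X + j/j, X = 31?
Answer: I*√1001238/31 ≈ 32.278*I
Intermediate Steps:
R(Z, j) = 4/31 (R(Z, j) = -27/31 + j/j = -27*1/31 + 1 = -27/31 + 1 = 4/31)
√(n + R(40, 60)) = √(-1042 + 4/31) = √(-32298/31) = I*√1001238/31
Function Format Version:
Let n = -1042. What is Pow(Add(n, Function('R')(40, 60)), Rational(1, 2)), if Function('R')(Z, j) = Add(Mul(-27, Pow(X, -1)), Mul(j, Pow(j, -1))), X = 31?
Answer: Mul(Rational(1, 31), I, Pow(1001238, Rational(1, 2))) ≈ Mul(32.278, I)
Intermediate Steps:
Function('R')(Z, j) = Rational(4, 31) (Function('R')(Z, j) = Add(Mul(-27, Pow(31, -1)), Mul(j, Pow(j, -1))) = Add(Mul(-27, Rational(1, 31)), 1) = Add(Rational(-27, 31), 1) = Rational(4, 31))
Pow(Add(n, Function('R')(40, 60)), Rational(1, 2)) = Pow(Add(-1042, Rational(4, 31)), Rational(1, 2)) = Pow(Rational(-32298, 31), Rational(1, 2)) = Mul(Rational(1, 31), I, Pow(1001238, Rational(1, 2)))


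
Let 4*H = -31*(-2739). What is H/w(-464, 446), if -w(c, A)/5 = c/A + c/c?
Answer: 6311569/60 ≈ 1.0519e+5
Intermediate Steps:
w(c, A) = -5 - 5*c/A (w(c, A) = -5*(c/A + c/c) = -5*(c/A + 1) = -5*(1 + c/A) = -5 - 5*c/A)
H = 84909/4 (H = (-31*(-2739))/4 = (1/4)*84909 = 84909/4 ≈ 21227.)
H/w(-464, 446) = 84909/(4*(-5 - 5*(-464)/446)) = 84909/(4*(-5 - 5*(-464)*1/446)) = 84909/(4*(-5 + 1160/223)) = 84909/(4*(45/223)) = (84909/4)*(223/45) = 6311569/60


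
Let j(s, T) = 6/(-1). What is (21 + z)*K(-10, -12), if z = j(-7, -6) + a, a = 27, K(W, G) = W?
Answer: -420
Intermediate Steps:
j(s, T) = -6 (j(s, T) = 6*(-1) = -6)
z = 21 (z = -6 + 27 = 21)
(21 + z)*K(-10, -12) = (21 + 21)*(-10) = 42*(-10) = -420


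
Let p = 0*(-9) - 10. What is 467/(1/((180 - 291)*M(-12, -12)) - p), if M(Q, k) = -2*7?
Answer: 725718/15541 ≈ 46.697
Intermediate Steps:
M(Q, k) = -14
p = -10 (p = 0 - 10 = -10)
467/(1/((180 - 291)*M(-12, -12)) - p) = 467/(1/((180 - 291)*(-14)) - 1*(-10)) = 467/(-1/14/(-111) + 10) = 467/(-1/111*(-1/14) + 10) = 467/(1/1554 + 10) = 467/(15541/1554) = 467*(1554/15541) = 725718/15541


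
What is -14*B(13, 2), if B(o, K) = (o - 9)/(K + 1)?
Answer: -56/3 ≈ -18.667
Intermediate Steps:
B(o, K) = (-9 + o)/(1 + K)
-14*B(13, 2) = -14*(-9 + 13)/(1 + 2) = -14*4/3 = -56/3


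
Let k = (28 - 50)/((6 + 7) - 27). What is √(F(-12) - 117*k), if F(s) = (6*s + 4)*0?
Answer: 3*I*√1001/7 ≈ 13.559*I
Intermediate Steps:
k = 11/7 (k = -22/(13 - 27) = -22/(-14) = -22*(-1/14) = 11/7 ≈ 1.5714)
F(s) = 0 (F(s) = (4 + 6*s)*0 = 0)
√(F(-12) - 117*k) = √(0 - 117*11/7) = √(0 - 1287/7) = √(-1287/7) = 3*I*√1001/7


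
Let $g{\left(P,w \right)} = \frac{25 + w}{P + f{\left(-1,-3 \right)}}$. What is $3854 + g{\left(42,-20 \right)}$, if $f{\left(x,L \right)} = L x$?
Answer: $\frac{34687}{9} \approx 3854.1$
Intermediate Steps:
$g{\left(P,w \right)} = \frac{25 + w}{3 + P}$ ($g{\left(P,w \right)} = \frac{25 + w}{P - -3} = \frac{25 + w}{P + 3} = \frac{25 + w}{3 + P}$)
$3854 + g{\left(42,-20 \right)} = 3854 + \frac{25 - 20}{3 + 42} = 3854 + \frac{1}{45} \cdot 5 = 3854 + \frac{1}{9} = \frac{34687}{9}$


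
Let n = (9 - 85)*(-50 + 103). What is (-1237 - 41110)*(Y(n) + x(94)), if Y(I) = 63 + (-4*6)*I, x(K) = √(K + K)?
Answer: -4096437045 - 84694*√47 ≈ -4.0970e+9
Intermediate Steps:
x(K) = √2*√K (x(K) = √(2*K) = √2*√K)
n = -4028 (n = -76*53 = -4028)
Y(I) = 63 - 24*I
(-1237 - 41110)*(Y(n) + x(94)) = (-1237 - 41110)*((63 - 24*(-4028)) + √2*√94) = -42347*((63 + 96672) + 2*√47) = -42347*(96735 + 2*√47) = -4096437045 - 84694*√47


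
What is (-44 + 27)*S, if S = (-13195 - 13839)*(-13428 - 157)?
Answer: -6243367130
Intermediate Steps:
S = 367256890 (S = -27034*(-13585) = 367256890)
(-44 + 27)*S = (-44 + 27)*367256890 = -17*367256890 = -6243367130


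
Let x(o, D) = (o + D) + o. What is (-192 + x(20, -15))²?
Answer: 27889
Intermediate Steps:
x(o, D) = D + 2*o (x(o, D) = (D + o) + o = D + 2*o)
(-192 + x(20, -15))² = (-192 + (-15 + 2*20))² = (-192 + (-15 + 40))² = (-192 + 25)² = (-167)² = 27889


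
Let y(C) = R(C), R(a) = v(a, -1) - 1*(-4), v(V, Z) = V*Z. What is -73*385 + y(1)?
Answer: -28102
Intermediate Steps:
R(a) = 4 - a (R(a) = a*(-1) - 1*(-4) = -a + 4 = 4 - a)
y(C) = 4 - C
-73*385 + y(1) = -73*385 + (4 - 1*1) = -28105 + (4 - 1) = -28105 + 3 = -28102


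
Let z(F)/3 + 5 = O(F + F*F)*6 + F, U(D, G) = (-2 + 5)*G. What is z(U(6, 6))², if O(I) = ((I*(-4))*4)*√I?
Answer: 3317900010993 - 23048064*√38 ≈ 3.3178e+12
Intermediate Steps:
U(D, G) = 3*G
O(I) = -16*I^(3/2) (O(I) = (-4*I*4)*√I = (-16*I)*√I = -16*I^(3/2))
z(F) = -15 - 288*(F + F²)^(3/2) + 3*F (z(F) = -15 + 3*(-16*(F + F*F)^(3/2)*6 + F) = -15 + 3*(-16*(F + F²)^(3/2)*6 + F) = -15 + 3*(-96*(F + F²)^(3/2) + F) = -15 + 3*(F - 96*(F + F²)^(3/2)) = -15 + (-288*(F + F²)^(3/2) + 3*F) = -15 - 288*(F + F²)^(3/2) + 3*F)
z(U(6, 6))² = (-15 - 288*(1 + 3*6)^(3/2)*(54*√2) + 3*(3*6))² = (-15 - 288*54*√2*(1 + 18)^(3/2) + 3*18)² = (-15 - 288*1026*√38 + 54)² = (-15 - 295488*√38 + 54)² = (39 - 295488*√38)²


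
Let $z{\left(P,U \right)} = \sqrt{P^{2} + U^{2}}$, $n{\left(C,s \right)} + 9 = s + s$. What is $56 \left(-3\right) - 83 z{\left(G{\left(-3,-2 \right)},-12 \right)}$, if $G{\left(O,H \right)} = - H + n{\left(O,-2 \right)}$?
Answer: $-168 - 83 \sqrt{265} \approx -1519.1$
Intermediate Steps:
$n{\left(C,s \right)} = -9 + 2 s$ ($n{\left(C,s \right)} = -9 + \left(s + s\right) = -9 + 2 s$)
$G{\left(O,H \right)} = -13 - H$ ($G{\left(O,H \right)} = - H + \left(-9 + 2 \left(-2\right)\right) = - H - 13 = -13 - H$)
$56 \left(-3\right) - 83 z{\left(G{\left(-3,-2 \right)},-12 \right)} = 56 \left(-3\right) - 83 \sqrt{\left(-13 - -2\right)^{2} + \left(-12\right)^{2}} = -168 - 83 \sqrt{\left(-13 + 2\right)^{2} + 144} = -168 - 83 \sqrt{\left(-11\right)^{2} + 144} = -168 - 83 \sqrt{121 + 144} = -168 - 83 \sqrt{265}$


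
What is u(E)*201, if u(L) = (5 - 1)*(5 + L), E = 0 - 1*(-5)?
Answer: 8040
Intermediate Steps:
E = 5 (E = 0 + 5 = 5)
u(L) = 20 + 4*L (u(L) = 4*(5 + L) = 20 + 4*L)
u(E)*201 = (20 + 4*5)*201 = (20 + 20)*201 = 40*201 = 8040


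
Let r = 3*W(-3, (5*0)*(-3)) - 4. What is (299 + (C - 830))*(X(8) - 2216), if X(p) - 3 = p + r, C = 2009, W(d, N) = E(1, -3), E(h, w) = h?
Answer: -3260468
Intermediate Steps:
W(d, N) = 1
r = -1 (r = 3*1 - 4 = 3 - 4 = -1)
X(p) = 2 + p (X(p) = 3 + (p - 1) = 3 + (-1 + p) = 2 + p)
(299 + (C - 830))*(X(8) - 2216) = (299 + (2009 - 830))*((2 + 8) - 2216) = (299 + 1179)*(10 - 2216) = 1478*(-2206) = -3260468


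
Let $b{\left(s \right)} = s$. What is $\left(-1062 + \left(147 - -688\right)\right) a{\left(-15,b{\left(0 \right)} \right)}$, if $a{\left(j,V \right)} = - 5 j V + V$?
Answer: $0$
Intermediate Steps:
$a{\left(j,V \right)} = V - 5 V j$ ($a{\left(j,V \right)} = - 5 V j + V = V - 5 V j$)
$\left(-1062 + \left(147 - -688\right)\right) a{\left(-15,b{\left(0 \right)} \right)} = \left(-1062 + \left(147 - -688\right)\right) 0 \left(1 - -75\right) = \left(-1062 + \left(147 + 688\right)\right) 0 \left(1 + 75\right) = \left(-1062 + 835\right) 0 \cdot 76 = \left(-227\right) 0 = 0$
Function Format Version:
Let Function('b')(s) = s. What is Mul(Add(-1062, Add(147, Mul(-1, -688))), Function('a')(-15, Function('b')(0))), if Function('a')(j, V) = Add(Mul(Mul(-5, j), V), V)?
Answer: 0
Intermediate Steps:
Function('a')(j, V) = Add(V, Mul(-5, V, j)) (Function('a')(j, V) = Add(Mul(-5, V, j), V) = Add(V, Mul(-5, V, j)))
Mul(Add(-1062, Add(147, Mul(-1, -688))), Function('a')(-15, Function('b')(0))) = Mul(Add(-1062, Add(147, Mul(-1, -688))), Mul(0, Add(1, Mul(-5, -15)))) = Mul(Add(-1062, Add(147, 688)), Mul(0, Add(1, 75))) = Mul(Add(-1062, 835), Mul(0, 76)) = Mul(-227, 0) = 0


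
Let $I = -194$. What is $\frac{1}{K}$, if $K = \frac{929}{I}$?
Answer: $- \frac{194}{929} \approx -0.20883$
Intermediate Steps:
$K = - \frac{929}{194}$ ($K = \frac{929}{-194} = 929 \left(- \frac{1}{194}\right) = - \frac{929}{194} \approx -4.7887$)
$\frac{1}{K} = \frac{1}{- \frac{929}{194}} = - \frac{194}{929}$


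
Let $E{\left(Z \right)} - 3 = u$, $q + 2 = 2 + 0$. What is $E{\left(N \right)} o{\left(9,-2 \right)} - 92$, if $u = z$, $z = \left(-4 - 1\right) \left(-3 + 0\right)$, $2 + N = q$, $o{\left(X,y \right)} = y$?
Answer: $-128$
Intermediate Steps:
$q = 0$ ($q = -2 + \left(2 + 0\right) = -2 + 2 = 0$)
$N = -2$ ($N = -2 + 0 = -2$)
$z = 15$ ($z = \left(-5\right) \left(-3\right) = 15$)
$u = 15$
$E{\left(Z \right)} = 18$ ($E{\left(Z \right)} = 3 + 15 = 18$)
$E{\left(N \right)} o{\left(9,-2 \right)} - 92 = 18 \left(-2\right) - 92 = -36 - 92 = -128$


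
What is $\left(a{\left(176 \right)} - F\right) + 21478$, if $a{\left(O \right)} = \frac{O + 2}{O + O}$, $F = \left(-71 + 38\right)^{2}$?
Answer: $\frac{3588553}{176} \approx 20390.0$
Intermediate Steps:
$F = 1089$ ($F = \left(-33\right)^{2} = 1089$)
$a{\left(O \right)} = \frac{2 + O}{2 O}$
$\left(a{\left(176 \right)} - F\right) + 21478 = \left(\frac{2 + 176}{2 \cdot 176} - 1089\right) + 21478 = \left(\frac{1}{2} \cdot \frac{1}{176} \cdot 178 - 1089\right) + 21478 = \left(\frac{89}{176} - 1089\right) + 21478 = - \frac{191575}{176} + 21478 = \frac{3588553}{176}$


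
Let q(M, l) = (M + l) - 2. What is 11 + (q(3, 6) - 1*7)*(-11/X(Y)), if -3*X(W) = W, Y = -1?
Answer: 11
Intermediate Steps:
X(W) = -W/3
q(M, l) = -2 + M + l
11 + (q(3, 6) - 1*7)*(-11/X(Y)) = 11 + ((-2 + 3 + 6) - 1*7)*(-11/((-1/3*(-1)))) = 11 + (7 - 7)*(-11/1/3) = 11 + 0*(-11*3) = 11 + 0*(-33) = 11 + 0 = 11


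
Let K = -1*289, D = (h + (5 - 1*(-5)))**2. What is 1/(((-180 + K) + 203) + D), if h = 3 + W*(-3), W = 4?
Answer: -1/265 ≈ -0.0037736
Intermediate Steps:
h = -9 (h = 3 + 4*(-3) = 3 - 12 = -9)
D = 1 (D = (-9 + (5 - 1*(-5)))**2 = (-9 + (5 + 5))**2 = (-9 + 10)**2 = 1**2 = 1)
K = -289
1/(((-180 + K) + 203) + D) = 1/(((-180 - 289) + 203) + 1) = 1/((-469 + 203) + 1) = 1/(-266 + 1) = 1/(-265) = -1/265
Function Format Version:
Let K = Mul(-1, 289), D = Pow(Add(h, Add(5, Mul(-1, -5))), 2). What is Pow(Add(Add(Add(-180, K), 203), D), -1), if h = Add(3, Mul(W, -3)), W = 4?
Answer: Rational(-1, 265) ≈ -0.0037736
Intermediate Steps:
h = -9 (h = Add(3, Mul(4, -3)) = Add(3, -12) = -9)
D = 1 (D = Pow(Add(-9, Add(5, Mul(-1, -5))), 2) = Pow(Add(-9, Add(5, 5)), 2) = Pow(Add(-9, 10), 2) = Pow(1, 2) = 1)
K = -289
Pow(Add(Add(Add(-180, K), 203), D), -1) = Pow(Add(Add(Add(-180, -289), 203), 1), -1) = Pow(Add(Add(-469, 203), 1), -1) = Pow(Add(-266, 1), -1) = Pow(-265, -1) = Rational(-1, 265)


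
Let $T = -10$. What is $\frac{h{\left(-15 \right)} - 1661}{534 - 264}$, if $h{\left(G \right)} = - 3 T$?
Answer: $- \frac{1631}{270} \approx -6.0407$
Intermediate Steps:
$h{\left(G \right)} = 30$ ($h{\left(G \right)} = \left(-3\right) \left(-10\right) = 30$)
$\frac{h{\left(-15 \right)} - 1661}{534 - 264} = \frac{30 - 1661}{534 - 264} = - \frac{1631}{270}$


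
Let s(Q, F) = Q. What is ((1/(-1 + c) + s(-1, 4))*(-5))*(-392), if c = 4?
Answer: -3920/3 ≈ -1306.7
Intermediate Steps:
((1/(-1 + c) + s(-1, 4))*(-5))*(-392) = ((1/(-1 + 4) - 1)*(-5))*(-392) = ((1/3 - 1)*(-5))*(-392) = -2/3*(-5)*(-392) = (10/3)*(-392) = -3920/3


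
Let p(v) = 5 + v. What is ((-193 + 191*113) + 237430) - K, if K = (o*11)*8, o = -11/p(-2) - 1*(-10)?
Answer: 774788/3 ≈ 2.5826e+5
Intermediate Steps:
o = 19/3 (o = -11/(5 - 2) - 1*(-10) = -11/3 + 10 = 19/3 ≈ 6.3333)
K = 1672/3 (K = ((19/3)*11)*8 = (209/3)*8 = 1672/3 ≈ 557.33)
((-193 + 191*113) + 237430) - K = ((-193 + 191*113) + 237430) - 1*1672/3 = ((-193 + 21583) + 237430) - 1672/3 = (21390 + 237430) - 1672/3 = 258820 - 1672/3 = 774788/3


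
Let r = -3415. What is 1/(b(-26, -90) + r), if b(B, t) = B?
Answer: -1/3441 ≈ -0.00029061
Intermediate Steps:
1/(b(-26, -90) + r) = 1/(-26 - 3415) = 1/(-3441) = -1/3441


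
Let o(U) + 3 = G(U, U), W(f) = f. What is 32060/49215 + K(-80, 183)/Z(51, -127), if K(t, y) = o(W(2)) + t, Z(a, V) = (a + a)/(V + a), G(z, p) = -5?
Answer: 217268/3281 ≈ 66.220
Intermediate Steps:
Z(a, V) = 2*a/(V + a) (Z(a, V) = (2*a)/(V + a) = 2*a/(V + a))
o(U) = -8 (o(U) = -3 - 5 = -8)
K(t, y) = -8 + t
32060/49215 + K(-80, 183)/Z(51, -127) = 32060/49215 + (-8 - 80)/((2*51/(-127 + 51))) = 32060*(1/49215) - 88/(2*51/(-76)) = 6412/9843 - 88/(2*51*(-1/76)) = 6412/9843 - 88/(-51/38) = 6412/9843 - 88*(-38/51) = 6412/9843 + 3344/51 = 217268/3281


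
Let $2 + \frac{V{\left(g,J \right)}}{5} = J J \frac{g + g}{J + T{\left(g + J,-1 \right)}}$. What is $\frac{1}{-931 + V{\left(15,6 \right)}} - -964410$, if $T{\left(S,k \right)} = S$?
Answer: $\frac{714627809}{741} \approx 9.6441 \cdot 10^{5}$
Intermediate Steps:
$V{\left(g,J \right)} = -10 + \frac{10 g J^{2}}{g + 2 J}$ ($V{\left(g,J \right)} = -10 + 5 J J \frac{g + g}{J + \left(g + J\right)} = -10 + 5 J^{2} \frac{2 g}{J + \left(J + g\right)} = -10 + 5 J^{2} \frac{2 g}{g + 2 J} = -10 + 5 \frac{2 g J^{2}}{g + 2 J} = -10 + \frac{10 g J^{2}}{g + 2 J}$)
$\frac{1}{-931 + V{\left(15,6 \right)}} - -964410 = \frac{1}{-931 + \frac{10 \left(\left(-1\right) 15 - 12 + 15 \cdot 6^{2}\right)}{15 + 2 \cdot 6}} - -964410 = \frac{1}{-931 + \frac{10 \left(-15 - 12 + 15 \cdot 36\right)}{15 + 12}} + 964410 = \frac{1}{-931 + \frac{10 \left(-15 - 12 + 540\right)}{27}} + 964410 = \frac{1}{-931 + 10 \cdot \frac{1}{27} \cdot 513} + 964410 = \frac{1}{-931 + 190} + 964410 = \frac{1}{-741} + 964410 = - \frac{1}{741} + 964410 = \frac{714627809}{741}$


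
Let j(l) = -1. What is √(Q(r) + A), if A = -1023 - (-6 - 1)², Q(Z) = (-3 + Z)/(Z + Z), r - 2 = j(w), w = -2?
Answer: I*√1073 ≈ 32.757*I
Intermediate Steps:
r = 1 (r = 2 - 1 = 1)
Q(Z) = (-3 + Z)/(2*Z) (Q(Z) = (-3 + Z)/((2*Z)) = (-3 + Z)*(1/(2*Z)) = (-3 + Z)/(2*Z))
A = -1072 (A = -1023 - 1*(-7)² = -1023 - 1*49 = -1023 - 49 = -1072)
√(Q(r) + A) = √((½)*(-3 + 1)/1 - 1072) = √((½)*1*(-2) - 1072) = √(-1 - 1072) = √(-1073) = I*√1073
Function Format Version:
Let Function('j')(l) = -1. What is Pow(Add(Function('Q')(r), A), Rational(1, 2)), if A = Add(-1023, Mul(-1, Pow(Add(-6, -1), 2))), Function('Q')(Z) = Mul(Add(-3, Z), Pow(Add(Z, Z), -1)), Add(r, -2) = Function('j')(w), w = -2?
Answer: Mul(I, Pow(1073, Rational(1, 2))) ≈ Mul(32.757, I)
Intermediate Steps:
r = 1 (r = Add(2, -1) = 1)
Function('Q')(Z) = Mul(Rational(1, 2), Pow(Z, -1), Add(-3, Z)) (Function('Q')(Z) = Mul(Add(-3, Z), Pow(Mul(2, Z), -1)) = Mul(Add(-3, Z), Mul(Rational(1, 2), Pow(Z, -1))) = Mul(Rational(1, 2), Pow(Z, -1), Add(-3, Z)))
A = -1072 (A = Add(-1023, Mul(-1, Pow(-7, 2))) = Add(-1023, Mul(-1, 49)) = Add(-1023, -49) = -1072)
Pow(Add(Function('Q')(r), A), Rational(1, 2)) = Pow(Add(Mul(Rational(1, 2), Pow(1, -1), Add(-3, 1)), -1072), Rational(1, 2)) = Pow(Add(Mul(Rational(1, 2), 1, -2), -1072), Rational(1, 2)) = Pow(Add(-1, -1072), Rational(1, 2)) = Pow(-1073, Rational(1, 2)) = Mul(I, Pow(1073, Rational(1, 2)))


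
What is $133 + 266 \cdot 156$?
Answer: $41629$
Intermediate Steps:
$133 + 266 \cdot 156 = 133 + 41496 = 41629$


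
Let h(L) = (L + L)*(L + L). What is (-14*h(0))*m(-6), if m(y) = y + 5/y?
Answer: 0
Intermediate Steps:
h(L) = 4*L² (h(L) = (2*L)*(2*L) = 4*L²)
(-14*h(0))*m(-6) = (-56*0²)*(-6 + 5/(-6)) = (-56*0)*(-6 + 5*(-⅙)) = (-14*0)*(-6 - ⅚) = 0*(-41/6) = 0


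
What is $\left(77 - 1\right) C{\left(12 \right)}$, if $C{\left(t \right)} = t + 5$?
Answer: $1292$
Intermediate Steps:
$C{\left(t \right)} = 5 + t$
$\left(77 - 1\right) C{\left(12 \right)} = \left(77 - 1\right) \left(5 + 12\right) = \left(77 - 1\right) 17 = 76 \cdot 17 = 1292$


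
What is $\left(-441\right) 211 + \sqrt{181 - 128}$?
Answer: $-93051 + \sqrt{53} \approx -93044.0$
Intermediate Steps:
$\left(-441\right) 211 + \sqrt{181 - 128} = -93051 + \sqrt{53}$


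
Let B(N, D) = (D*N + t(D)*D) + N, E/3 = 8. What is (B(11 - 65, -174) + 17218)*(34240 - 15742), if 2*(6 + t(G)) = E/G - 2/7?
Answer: 3579104028/7 ≈ 5.1130e+8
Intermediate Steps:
E = 24 (E = 3*8 = 24)
t(G) = -43/7 + 12/G (t(G) = -6 + (24/G - 2/7)/2 = -6 + (-2/7 + 24/G)/2 = -6 + (-1/7 + 12/G) = -43/7 + 12/G)
B(N, D) = N + D*N + D*(-43/7 + 12/D) (B(N, D) = (D*N + (-43/7 + 12/D)*D) + N = (D*N + D*(-43/7 + 12/D)) + N = N + D*N + D*(-43/7 + 12/D))
(B(11 - 65, -174) + 17218)*(34240 - 15742) = ((12 + (11 - 65) - 43/7*(-174) - 174*(11 - 65)) + 17218)*(34240 - 15742) = ((12 - 54 + 7482/7 - 174*(-54)) + 17218)*18498 = ((12 - 54 + 7482/7 + 9396) + 17218)*18498 = (72960/7 + 17218)*18498 = (193486/7)*18498 = 3579104028/7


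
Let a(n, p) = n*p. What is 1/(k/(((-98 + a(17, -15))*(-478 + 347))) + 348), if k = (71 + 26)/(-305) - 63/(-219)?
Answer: 1029600395/358300936784 ≈ 0.0028736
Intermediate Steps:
k = -676/22265 (k = 97*(-1/305) - 63*(-1/219) = -97/305 + 21/73 = -676/22265 ≈ -0.030362)
1/(k/(((-98 + a(17, -15))*(-478 + 347))) + 348) = 1/(-676*1/((-478 + 347)*(-98 + 17*(-15)))/22265 + 348) = 1/(-676*(-1/(131*(-98 - 255)))/22265 + 348) = 1/(-676/(22265*((-353*(-131)))) + 348) = 1/(-676/22265/46243 + 348) = 1/(-676/22265*1/46243 + 348) = 1/(-676/1029600395 + 348) = 1/(358300936784/1029600395) = 1029600395/358300936784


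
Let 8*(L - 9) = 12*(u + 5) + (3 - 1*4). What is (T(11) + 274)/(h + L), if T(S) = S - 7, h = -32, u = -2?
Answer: -2224/149 ≈ -14.926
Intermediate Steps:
T(S) = -7 + S
L = 107/8 (L = 9 + (12*(-2 + 5) + (3 - 1*4))/8 = 9 + (12*3 + (3 - 4))/8 = 9 + (36 - 1)/8 = 9 + (⅛)*35 = 9 + 35/8 = 107/8 ≈ 13.375)
(T(11) + 274)/(h + L) = ((-7 + 11) + 274)/(-32 + 107/8) = (4 + 274)/(-149/8) = 278*(-8/149) = -2224/149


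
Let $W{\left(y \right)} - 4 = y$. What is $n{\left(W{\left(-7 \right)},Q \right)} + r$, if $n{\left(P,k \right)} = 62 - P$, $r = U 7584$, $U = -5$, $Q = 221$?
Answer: $-37855$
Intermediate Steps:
$W{\left(y \right)} = 4 + y$
$r = -37920$ ($r = \left(-5\right) 7584 = -37920$)
$n{\left(W{\left(-7 \right)},Q \right)} + r = \left(62 - \left(4 - 7\right)\right) - 37920 = \left(62 - -3\right) - 37920 = \left(62 + 3\right) - 37920 = 65 - 37920 = -37855$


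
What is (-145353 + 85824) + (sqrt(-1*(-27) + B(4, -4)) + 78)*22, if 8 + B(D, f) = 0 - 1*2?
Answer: -57813 + 22*sqrt(17) ≈ -57722.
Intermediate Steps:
B(D, f) = -10 (B(D, f) = -8 + (0 - 1*2) = -8 + (0 - 2) = -8 - 2 = -10)
(-145353 + 85824) + (sqrt(-1*(-27) + B(4, -4)) + 78)*22 = (-145353 + 85824) + (sqrt(-1*(-27) - 10) + 78)*22 = -59529 + (sqrt(27 - 10) + 78)*22 = -59529 + (sqrt(17) + 78)*22 = -59529 + (78 + sqrt(17))*22 = -59529 + (1716 + 22*sqrt(17)) = -57813 + 22*sqrt(17)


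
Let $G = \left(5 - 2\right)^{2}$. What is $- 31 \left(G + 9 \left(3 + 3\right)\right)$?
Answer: $-1953$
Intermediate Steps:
$G = 9$ ($G = 3^{2} = 9$)
$- 31 \left(G + 9 \left(3 + 3\right)\right) = - 31 \left(9 + 9 \left(3 + 3\right)\right) = - 31 \left(9 + 9 \cdot 6\right) = - 31 \left(9 + 54\right) = \left(-31\right) 63 = -1953$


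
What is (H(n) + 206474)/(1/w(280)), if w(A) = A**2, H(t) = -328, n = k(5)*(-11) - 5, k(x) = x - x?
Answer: 16161846400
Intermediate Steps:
k(x) = 0
n = -5 (n = 0*(-11) - 5 = 0 - 5 = -5)
(H(n) + 206474)/(1/w(280)) = (-328 + 206474)/(1/(280**2)) = 206146/(1/78400) = 206146*78400 = 16161846400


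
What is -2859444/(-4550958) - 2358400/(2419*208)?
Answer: -32271681874/7950776457 ≈ -4.0589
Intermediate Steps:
-2859444/(-4550958) - 2358400/(2419*208) = -2859444*(-1/4550958) - 2358400/503152 = 158858/252831 - 2358400*1/503152 = 158858/252831 - 147400/31447 = -32271681874/7950776457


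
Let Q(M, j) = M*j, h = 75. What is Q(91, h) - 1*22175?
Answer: -15350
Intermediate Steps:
Q(91, h) - 1*22175 = 91*75 - 1*22175 = 6825 - 22175 = -15350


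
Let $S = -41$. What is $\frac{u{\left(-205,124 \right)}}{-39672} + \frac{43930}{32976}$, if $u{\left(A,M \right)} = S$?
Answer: $\frac{504671}{378537} \approx 1.3332$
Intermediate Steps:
$u{\left(A,M \right)} = -41$
$\frac{u{\left(-205,124 \right)}}{-39672} + \frac{43930}{32976} = - \frac{41}{-39672} + \frac{43930}{32976} = \left(-41\right) \left(- \frac{1}{39672}\right) + 43930 \cdot \frac{1}{32976} = \frac{41}{39672} + \frac{21965}{16488} = \frac{504671}{378537}$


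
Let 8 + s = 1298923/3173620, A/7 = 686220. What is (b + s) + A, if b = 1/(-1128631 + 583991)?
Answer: 83028116048437467/17284803968 ≈ 4.8035e+6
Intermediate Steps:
A = 4803540 (A = 7*686220 = 4803540)
s = -24090037/3173620 (s = -8 + 1298923/3173620 = -24090037/3173620 ≈ -7.5907)
b = -1/544640 (b = 1/(-544640) = -1/544640 ≈ -1.8361e-6)
(b + s) + A = (-1/544640 - 24090037/3173620) + 4803540 = -131204009253/17284803968 + 4803540 = 83028116048437467/17284803968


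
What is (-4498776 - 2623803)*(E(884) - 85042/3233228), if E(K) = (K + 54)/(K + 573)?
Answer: -10359298522323465/2355406598 ≈ -4.3981e+6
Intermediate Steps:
E(K) = (54 + K)/(573 + K)
(-4498776 - 2623803)*(E(884) - 85042/3233228) = (-4498776 - 2623803)*((54 + 884)/(573 + 884) - 85042/3233228) = -7122579*(938/1457 - 85042*1/3233228) = -7122579*((1/1457)*938 - 42521/1616614) = -7122579*(938/1457 - 42521/1616614) = -7122579*1454430835/2355406598 = -10359298522323465/2355406598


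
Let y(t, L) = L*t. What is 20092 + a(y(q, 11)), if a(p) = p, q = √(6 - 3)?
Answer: 20092 + 11*√3 ≈ 20111.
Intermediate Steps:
q = √3 ≈ 1.7320
20092 + a(y(q, 11)) = 20092 + 11*√3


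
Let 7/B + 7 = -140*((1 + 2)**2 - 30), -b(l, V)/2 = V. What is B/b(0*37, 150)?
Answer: -1/125700 ≈ -7.9554e-6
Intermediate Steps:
b(l, V) = -2*V
B = 1/419 (B = 7/(-7 - 140*((1 + 2)**2 - 30)) = 7/(-7 - 140*(3**2 - 30)) = 7/(-7 - 140*(9 - 30)) = 7/(-7 - 140*(-21)) = 7/(-7 + 2940) = 7/2933 = 7*(1/2933) = 1/419 ≈ 0.0023866)
B/b(0*37, 150) = 1/(419*((-2*150))) = (1/419)/(-300) = (1/419)*(-1/300) = -1/125700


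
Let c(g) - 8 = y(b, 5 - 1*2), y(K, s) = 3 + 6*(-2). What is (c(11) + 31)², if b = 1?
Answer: 900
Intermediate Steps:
y(K, s) = -9 (y(K, s) = 3 - 12 = -9)
c(g) = -1 (c(g) = 8 - 9 = -1)
(c(11) + 31)² = (-1 + 31)² = 30² = 900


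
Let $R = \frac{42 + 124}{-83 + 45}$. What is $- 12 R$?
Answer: $\frac{996}{19} \approx 52.421$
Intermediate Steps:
$R = - \frac{83}{19}$ ($R = \frac{166}{-38} = 166 \left(- \frac{1}{38}\right) = - \frac{83}{19} \approx -4.3684$)
$- 12 R = \left(-12\right) \left(- \frac{83}{19}\right) = \frac{996}{19}$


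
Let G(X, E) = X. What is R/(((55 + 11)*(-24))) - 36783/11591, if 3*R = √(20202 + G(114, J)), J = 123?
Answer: -549/173 - √5079/2376 ≈ -3.2034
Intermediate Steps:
R = 2*√5079/3 (R = √(20202 + 114)/3 = √20316/3 = (2*√5079)/3 = 2*√5079/3 ≈ 47.511)
R/(((55 + 11)*(-24))) - 36783/11591 = (2*√5079/3)/(((55 + 11)*(-24))) - 36783/11591 = (2*√5079/3)/((66*(-24))) - 36783*1/11591 = (2*√5079/3)/(-1584) - 549/173 = (2*√5079/3)*(-1/1584) - 549/173 = -√5079/2376 - 549/173 = -549/173 - √5079/2376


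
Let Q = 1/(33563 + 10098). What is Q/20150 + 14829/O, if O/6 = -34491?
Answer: -1087174709867/15172058876325 ≈ -0.071656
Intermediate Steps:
O = -206946 (O = 6*(-34491) = -206946)
Q = 1/43661 ≈ 2.2904e-5
Q/20150 + 14829/O = (1/43661)/20150 + 14829/(-206946) = (1/43661)*(1/20150) + 14829*(-1/206946) = 1/879769150 - 4943/68982 = -1087174709867/15172058876325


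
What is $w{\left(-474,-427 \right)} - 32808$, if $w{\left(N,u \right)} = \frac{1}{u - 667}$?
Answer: $- \frac{35891953}{1094} \approx -32808.0$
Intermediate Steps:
$w{\left(N,u \right)} = \frac{1}{-667 + u}$
$w{\left(-474,-427 \right)} - 32808 = \frac{1}{-667 - 427} - 32808 = \frac{1}{-1094} - 32808 = - \frac{1}{1094} - 32808 = - \frac{35891953}{1094}$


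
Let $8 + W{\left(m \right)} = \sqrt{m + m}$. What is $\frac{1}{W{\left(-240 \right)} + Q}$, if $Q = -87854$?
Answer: $- \frac{43931}{3859865762} - \frac{i \sqrt{30}}{1929932881} \approx -1.1381 \cdot 10^{-5} - 2.838 \cdot 10^{-9} i$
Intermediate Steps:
$W{\left(m \right)} = -8 + \sqrt{2} \sqrt{m}$ ($W{\left(m \right)} = -8 + \sqrt{m + m} = -8 + \sqrt{2 m} = -8 + \sqrt{2} \sqrt{m}$)
$\frac{1}{W{\left(-240 \right)} + Q} = \frac{1}{\left(-8 + \sqrt{2} \sqrt{-240}\right) - 87854} = \frac{1}{\left(-8 + \sqrt{2} \cdot 4 i \sqrt{15}\right) - 87854} = \frac{1}{\left(-8 + 4 i \sqrt{30}\right) - 87854} = \frac{1}{-87862 + 4 i \sqrt{30}}$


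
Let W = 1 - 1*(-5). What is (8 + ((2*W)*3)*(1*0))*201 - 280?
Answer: 1328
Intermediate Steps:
W = 6 (W = 1 + 5 = 6)
(8 + ((2*W)*3)*(1*0))*201 - 280 = (8 + ((2*6)*3)*(1*0))*201 - 280 = (8 + (12*3)*0)*201 - 280 = (8 + 36*0)*201 - 280 = (8 + 0)*201 - 280 = 8*201 - 280 = 1608 - 280 = 1328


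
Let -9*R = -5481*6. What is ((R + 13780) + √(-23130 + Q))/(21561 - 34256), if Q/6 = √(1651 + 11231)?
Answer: -17434/12695 - I*√(23130 - 6*√12882)/12695 ≈ -1.3733 - 0.011802*I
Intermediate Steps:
R = 3654 (R = -(-609)*6 = -⅑*(-32886) = 3654)
Q = 6*√12882 (Q = 6*√(1651 + 11231) = 6*√12882 ≈ 680.99)
((R + 13780) + √(-23130 + Q))/(21561 - 34256) = ((3654 + 13780) + √(-23130 + 6*√12882))/(21561 - 34256) = (17434 + √(-23130 + 6*√12882))/(-12695) = (17434 + √(-23130 + 6*√12882))*(-1/12695) = -17434/12695 - √(-23130 + 6*√12882)/12695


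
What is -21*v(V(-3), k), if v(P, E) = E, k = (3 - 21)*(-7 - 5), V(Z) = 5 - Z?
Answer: -4536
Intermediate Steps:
k = 216 (k = -18*(-12) = 216)
-21*v(V(-3), k) = -21*216 = -4536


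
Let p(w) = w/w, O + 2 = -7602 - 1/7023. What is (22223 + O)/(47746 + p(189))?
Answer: 5403644/17648799 ≈ 0.30618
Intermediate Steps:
O = -53402893/7023 (O = -2 + (-7602 - 1/7023) = -2 - 53388847/7023 = -53402893/7023 ≈ -7604.0)
p(w) = 1
(22223 + O)/(47746 + p(189)) = (22223 - 53402893/7023)/(47746 + 1) = (102669236/7023)/47747 = (102669236/7023)*(1/47747) = 5403644/17648799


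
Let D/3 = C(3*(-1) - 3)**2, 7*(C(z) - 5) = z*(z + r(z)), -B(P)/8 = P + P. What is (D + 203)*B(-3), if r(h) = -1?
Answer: 27168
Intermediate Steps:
B(P) = -16*P (B(P) = -8*(P + P) = -16*P)
C(z) = 5 + z*(-1 + z)/7 (C(z) = 5 + (z*(z - 1))/7 = 5 + (z*(-1 + z))/7 = 5 + z*(-1 + z)/7)
D = 363 (D = 3*(5 - (3*(-1) - 3)/7 + (3*(-1) - 3)**2/7)**2 = 3*(5 - (-3 - 3)/7 + (-3 - 3)**2/7)**2 = 3*(5 - 1/7*(-6) + (1/7)*(-6)**2)**2 = 3*(5 + 6/7 + (1/7)*36)**2 = 3*(5 + 6/7 + 36/7)**2 = 3*11**2 = 3*121 = 363)
(D + 203)*B(-3) = (363 + 203)*(-16*(-3)) = 566*48 = 27168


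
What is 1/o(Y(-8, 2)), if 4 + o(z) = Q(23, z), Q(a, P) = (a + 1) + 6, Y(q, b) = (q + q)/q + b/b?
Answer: 1/26 ≈ 0.038462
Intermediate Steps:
Y(q, b) = 3 (Y(q, b) = (2*q)/q + 1 = 2 + 1 = 3)
Q(a, P) = 7 + a (Q(a, P) = (1 + a) + 6 = 7 + a)
o(z) = 26 (o(z) = -4 + (7 + 23) = -4 + 30 = 26)
1/o(Y(-8, 2)) = 1/26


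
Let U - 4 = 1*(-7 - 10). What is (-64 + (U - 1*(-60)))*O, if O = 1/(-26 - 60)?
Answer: 17/86 ≈ 0.19767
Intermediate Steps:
U = -13 (U = 4 + 1*(-7 - 10) = 4 + 1*(-17) = 4 - 17 = -13)
O = -1/86 (O = 1/(-86) = -1/86 ≈ -0.011628)
(-64 + (U - 1*(-60)))*O = (-64 + (-13 - 1*(-60)))*(-1/86) = (-64 + (-13 + 60))*(-1/86) = (-64 + 47)*(-1/86) = -17*(-1/86) = 17/86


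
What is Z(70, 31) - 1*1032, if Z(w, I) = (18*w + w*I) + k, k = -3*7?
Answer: 2377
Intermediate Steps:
k = -21
Z(w, I) = -21 + 18*w + I*w (Z(w, I) = (18*w + w*I) - 21 = (18*w + I*w) - 21 = -21 + 18*w + I*w)
Z(70, 31) - 1*1032 = (-21 + 18*70 + 31*70) - 1*1032 = (-21 + 1260 + 2170) - 1032 = 3409 - 1032 = 2377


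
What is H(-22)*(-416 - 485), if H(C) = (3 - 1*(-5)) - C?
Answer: -27030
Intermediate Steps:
H(C) = 8 - C (H(C) = (3 + 5) - C = 8 - C)
H(-22)*(-416 - 485) = (8 - 1*(-22))*(-416 - 485) = (8 + 22)*(-901) = 30*(-901) = -27030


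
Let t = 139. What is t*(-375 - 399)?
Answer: -107586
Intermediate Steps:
t*(-375 - 399) = 139*(-375 - 399) = 139*(-774) = -107586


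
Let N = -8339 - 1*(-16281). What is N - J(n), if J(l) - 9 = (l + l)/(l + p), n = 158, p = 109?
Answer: 2117795/267 ≈ 7931.8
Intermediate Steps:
J(l) = 9 + 2*l/(109 + l) (J(l) = 9 + (l + l)/(l + 109) = 9 + (2*l)/(109 + l) = 9 + 2*l/(109 + l))
N = 7942 (N = -8339 + 16281 = 7942)
N - J(n) = 7942 - (981 + 11*158)/(109 + 158) = 7942 - (981 + 1738)/267 = 7942 - 2719/267 = 2117795/267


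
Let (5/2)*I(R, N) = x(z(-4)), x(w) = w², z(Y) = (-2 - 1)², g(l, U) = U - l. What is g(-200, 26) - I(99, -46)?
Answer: 968/5 ≈ 193.60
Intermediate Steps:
z(Y) = 9 (z(Y) = (-3)² = 9)
I(R, N) = 162/5 (I(R, N) = (⅖)*9² = (⅖)*81 = 162/5)
g(-200, 26) - I(99, -46) = (26 - 1*(-200)) - 1*162/5 = (26 + 200) - 162/5 = 226 - 162/5 = 968/5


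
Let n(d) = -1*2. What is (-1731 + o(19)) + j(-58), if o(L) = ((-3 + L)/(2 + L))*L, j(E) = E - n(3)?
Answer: -37223/21 ≈ -1772.5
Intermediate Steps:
n(d) = -2
j(E) = 2 + E (j(E) = E - 1*(-2) = E + 2 = 2 + E)
o(L) = L*(-3 + L)/(2 + L) (o(L) = ((-3 + L)/(2 + L))*L = L*(-3 + L)/(2 + L))
(-1731 + o(19)) + j(-58) = (-1731 + 19*(-3 + 19)/(2 + 19)) + (2 - 58) = (-1731 + 19*16/21) - 56 = (-1731 + 19*(1/21)*16) - 56 = (-1731 + 304/21) - 56 = -36047/21 - 56 = -37223/21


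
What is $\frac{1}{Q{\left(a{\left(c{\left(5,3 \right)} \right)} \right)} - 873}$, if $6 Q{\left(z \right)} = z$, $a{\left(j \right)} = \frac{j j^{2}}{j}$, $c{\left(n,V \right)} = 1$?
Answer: $- \frac{6}{5237} \approx -0.0011457$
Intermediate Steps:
$a{\left(j \right)} = j^{2}$ ($a{\left(j \right)} = \frac{j^{3}}{j} = j^{2}$)
$Q{\left(z \right)} = \frac{z}{6}$
$\frac{1}{Q{\left(a{\left(c{\left(5,3 \right)} \right)} \right)} - 873} = \frac{1}{\frac{1^{2}}{6} - 873} = \frac{1}{\frac{1}{6} \cdot 1 - 873} = \frac{1}{\frac{1}{6} - 873} = \frac{1}{- \frac{5237}{6}} = - \frac{6}{5237}$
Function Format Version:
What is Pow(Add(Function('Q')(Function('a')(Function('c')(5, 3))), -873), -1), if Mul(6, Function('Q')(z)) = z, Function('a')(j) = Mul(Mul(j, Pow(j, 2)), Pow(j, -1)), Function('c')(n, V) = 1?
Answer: Rational(-6, 5237) ≈ -0.0011457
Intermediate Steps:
Function('a')(j) = Pow(j, 2) (Function('a')(j) = Mul(Pow(j, 3), Pow(j, -1)) = Pow(j, 2))
Function('Q')(z) = Mul(Rational(1, 6), z)
Pow(Add(Function('Q')(Function('a')(Function('c')(5, 3))), -873), -1) = Pow(Add(Mul(Rational(1, 6), Pow(1, 2)), -873), -1) = Pow(Add(Mul(Rational(1, 6), 1), -873), -1) = Pow(Add(Rational(1, 6), -873), -1) = Pow(Rational(-5237, 6), -1) = Rational(-6, 5237)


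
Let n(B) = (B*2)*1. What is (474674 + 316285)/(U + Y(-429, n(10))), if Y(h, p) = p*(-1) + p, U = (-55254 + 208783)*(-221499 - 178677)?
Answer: -263653/20479540368 ≈ -1.2874e-5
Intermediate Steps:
n(B) = 2*B (n(B) = (2*B)*1 = 2*B)
U = -61438621104 (U = 153529*(-400176) = -61438621104)
Y(h, p) = 0 (Y(h, p) = -p + p = 0)
(474674 + 316285)/(U + Y(-429, n(10))) = (474674 + 316285)/(-61438621104 + 0) = 790959/(-61438621104) = 790959*(-1/61438621104) = -263653/20479540368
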